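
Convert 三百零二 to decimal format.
Convert 三百零二 (Chinese numeral) → 3×100 + 2 = 302 (decimal)
302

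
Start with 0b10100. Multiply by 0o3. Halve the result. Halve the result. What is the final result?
Convert 0b10100 (binary) → 16 + 4 = 20 (decimal)
Start: 20
Convert 0o3 (octal) → 3 (decimal)
20 × 3 = 60
60 ÷ 2 = 30
30 ÷ 2 = 15
15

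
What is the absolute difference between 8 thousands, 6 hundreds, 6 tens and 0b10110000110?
Convert 8 thousands, 6 hundreds, 6 tens (place-value notation) → 8×1000 + 6×100 + 6×10 = 8660 (decimal)
Convert 0b10110000110 (binary) → 1024 + 256 + 128 + 4 + 2 = 1414 (decimal)
Compute |8660 - 1414| = 7246
7246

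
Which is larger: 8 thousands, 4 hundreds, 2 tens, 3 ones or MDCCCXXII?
Convert 8 thousands, 4 hundreds, 2 tens, 3 ones (place-value notation) → 8×1000 + 4×100 + 2×10 + 3 = 8423 (decimal)
Convert MDCCCXXII (Roman numeral) → 1000 + 500 + 100 + 100 + 100 + 10 + 10 + 1 + 1 = 1822 (decimal)
Compare 8423 vs 1822: larger = 8423
8423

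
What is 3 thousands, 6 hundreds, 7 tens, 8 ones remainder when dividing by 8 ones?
Convert 3 thousands, 6 hundreds, 7 tens, 8 ones (place-value notation) → 3×1000 + 6×100 + 7×10 + 8 = 3678 (decimal)
Convert 8 ones (place-value notation) → 8 (decimal)
Compute 3678 mod 8 = 6
6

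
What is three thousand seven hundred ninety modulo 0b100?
Convert three thousand seven hundred ninety (English words) → 3×1000 + 7×100 + 90 = 3790 (decimal)
Convert 0b100 (binary) → 4 (decimal)
Compute 3790 mod 4 = 2
2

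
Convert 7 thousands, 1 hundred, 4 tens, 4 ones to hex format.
Convert 7 thousands, 1 hundred, 4 tens, 4 ones (place-value notation) → 7×1000 + 1×100 + 4×10 + 4 = 7144 (decimal)
Convert 7144 (decimal) → 7144 = 1×4096 + 11×256 + 14×16 + 8 → 0x1BE8 (hexadecimal)
0x1BE8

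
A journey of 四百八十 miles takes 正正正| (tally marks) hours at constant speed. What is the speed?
Convert 四百八十 (Chinese numeral) → 4×100 + 8×10 = 480 (decimal)
Convert 正正正| (tally marks) → 5 + 5 + 5 + 1 = 16 (decimal)
Compute 480 ÷ 16 = 30
30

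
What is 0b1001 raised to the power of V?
Convert 0b1001 (binary) → 8 + 1 = 9 (decimal)
Convert V (Roman numeral) → 5 (decimal)
Compute 9 ^ 5 = 59049
59049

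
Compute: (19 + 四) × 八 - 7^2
Convert 四 (Chinese numeral) → 4 (decimal)
Convert 八 (Chinese numeral) → 8 (decimal)
Convert 7^2 (power) → 49 (decimal)
Expression in decimal: (19 + 4) × 8 - 49
Parentheses first: 19 + 4 = 23
Multiply: 23 × 8 = 184
Subtract: 184 - 49 = 135
135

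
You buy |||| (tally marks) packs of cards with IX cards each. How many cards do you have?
Convert IX (Roman numeral) → 9 (decimal)
Convert |||| (tally marks) → 4 (decimal)
Compute 9 × 4 = 36
36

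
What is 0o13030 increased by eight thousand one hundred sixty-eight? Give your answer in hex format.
Convert 0o13030 (octal) → 1×4096 + 3×512 + 3×8 = 5656 (decimal)
Convert eight thousand one hundred sixty-eight (English words) → 8×1000 + 1×100 + 68 = 8168 (decimal)
Compute 5656 + 8168 = 13824
Convert 13824 (decimal) → 13824 = 3×4096 + 6×256 → 0x3600 (hexadecimal)
0x3600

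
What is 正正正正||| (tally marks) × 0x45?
Convert 正正正正||| (tally marks) → 5 + 5 + 5 + 5 + 3 = 23 (decimal)
Convert 0x45 (hexadecimal) → 4×16 + 5 = 69 (decimal)
Compute 23 × 69 = 1587
1587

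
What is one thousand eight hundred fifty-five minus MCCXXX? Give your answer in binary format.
Convert one thousand eight hundred fifty-five (English words) → 1×1000 + 8×100 + 55 = 1855 (decimal)
Convert MCCXXX (Roman numeral) → 1000 + 100 + 100 + 10 + 10 + 10 = 1230 (decimal)
Compute 1855 - 1230 = 625
Convert 625 (decimal) → 625 = 512 + 64 + 32 + 16 + 1 → 0b1001110001 (binary)
0b1001110001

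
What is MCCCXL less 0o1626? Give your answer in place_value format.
Convert MCCCXL (Roman numeral) → 1000 + 100 + 100 + 100 + 40 = 1340 (decimal)
Convert 0o1626 (octal) → 1×512 + 6×64 + 2×8 + 6 = 918 (decimal)
Compute 1340 - 918 = 422
Convert 422 (decimal) → 422 = 4×100 + 2×10 + 2 → 4 hundreds, 2 tens, 2 ones (place-value notation)
4 hundreds, 2 tens, 2 ones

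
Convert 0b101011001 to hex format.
Convert 0b101011001 (binary) → 256 + 64 + 16 + 8 + 1 = 345 (decimal)
Convert 345 (decimal) → 345 = 1×256 + 5×16 + 9 → 0x159 (hexadecimal)
0x159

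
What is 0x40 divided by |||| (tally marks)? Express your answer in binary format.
Convert 0x40 (hexadecimal) → 4×16 = 64 (decimal)
Convert |||| (tally marks) → 4 (decimal)
Compute 64 ÷ 4 = 16
Convert 16 (decimal) → 0b10000 (binary)
0b10000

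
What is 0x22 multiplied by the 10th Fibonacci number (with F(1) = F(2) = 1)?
Convert 0x22 (hexadecimal) → 2×16 + 2 = 34 (decimal)
Convert the 10th Fibonacci number (with F(1) = F(2) = 1) (Fibonacci index) → 1, 1, 2, 3, 5, 8, 13, 21, 34, 55 → 55 (decimal)
Compute 34 × 55 = 1870
1870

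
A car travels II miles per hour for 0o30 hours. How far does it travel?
Convert II (Roman numeral) → 1 + 1 = 2 (decimal)
Convert 0o30 (octal) → 3×8 = 24 (decimal)
Compute 2 × 24 = 48
48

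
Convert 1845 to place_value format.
Convert 1845 (decimal) → 1845 = 1×1000 + 8×100 + 4×10 + 5 → 1 thousand, 8 hundreds, 4 tens, 5 ones (place-value notation)
1 thousand, 8 hundreds, 4 tens, 5 ones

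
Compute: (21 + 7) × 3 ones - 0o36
Convert 3 ones (place-value notation) → 3 (decimal)
Convert 0o36 (octal) → 3×8 + 6 = 30 (decimal)
Expression in decimal: (21 + 7) × 3 - 30
Parentheses first: 21 + 7 = 28
Multiply: 28 × 3 = 84
Subtract: 84 - 30 = 54
54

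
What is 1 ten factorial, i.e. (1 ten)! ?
Convert 1 ten (place-value notation) → 1×10 = 10 (decimal)
Compute 10! = 3628800
3628800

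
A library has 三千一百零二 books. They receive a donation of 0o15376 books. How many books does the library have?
Convert 三千一百零二 (Chinese numeral) → 3×1000 + 1×100 + 2 = 3102 (decimal)
Convert 0o15376 (octal) → 1×4096 + 5×512 + 3×64 + 7×8 + 6 = 6910 (decimal)
Compute 3102 + 6910 = 10012
10012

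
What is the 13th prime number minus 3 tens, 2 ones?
The 13th prime number = 41
Convert 3 tens, 2 ones (place-value notation) → 3×10 + 2 = 32 (decimal)
Compute 41 - 32 = 9
9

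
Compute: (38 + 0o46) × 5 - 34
Convert 0o46 (octal) → 4×8 + 6 = 38 (decimal)
Expression in decimal: (38 + 38) × 5 - 34
Parentheses first: 38 + 38 = 76
Multiply: 76 × 5 = 380
Subtract: 380 - 34 = 346
346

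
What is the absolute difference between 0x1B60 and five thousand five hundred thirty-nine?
Convert 0x1B60 (hexadecimal) → 1×4096 + 11×256 + 6×16 = 7008 (decimal)
Convert five thousand five hundred thirty-nine (English words) → 5×1000 + 5×100 + 39 = 5539 (decimal)
Compute |7008 - 5539| = 1469
1469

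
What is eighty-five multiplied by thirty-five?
Convert eighty-five (English words) → 85 (decimal)
Convert thirty-five (English words) → 35 (decimal)
Compute 85 × 35 = 2975
2975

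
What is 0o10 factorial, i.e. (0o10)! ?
Convert 0o10 (octal) → 1×8 = 8 (decimal)
Compute 8! = 40320
40320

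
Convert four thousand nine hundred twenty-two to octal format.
Convert four thousand nine hundred twenty-two (English words) → 4×1000 + 9×100 + 22 = 4922 (decimal)
Convert 4922 (decimal) → 4922 = 1×4096 + 1×512 + 4×64 + 7×8 + 2 → 0o11472 (octal)
0o11472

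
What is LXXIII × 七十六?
Convert LXXIII (Roman numeral) → 50 + 10 + 10 + 1 + 1 + 1 = 73 (decimal)
Convert 七十六 (Chinese numeral) → 7×10 + 6 = 76 (decimal)
Compute 73 × 76 = 5548
5548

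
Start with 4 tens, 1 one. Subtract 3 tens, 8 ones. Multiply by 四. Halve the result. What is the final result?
Convert 4 tens, 1 one (place-value notation) → 4×10 + 1 = 41 (decimal)
Start: 41
Convert 3 tens, 8 ones (place-value notation) → 3×10 + 8 = 38 (decimal)
41 - 38 = 3
Convert 四 (Chinese numeral) → 4 (decimal)
3 × 4 = 12
12 ÷ 2 = 6
6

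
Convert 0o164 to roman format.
Convert 0o164 (octal) → 1×64 + 6×8 + 4 = 116 (decimal)
Convert 116 (decimal) → 116 = 100 + 10 + 5 + 1 → CXVI (Roman numeral)
CXVI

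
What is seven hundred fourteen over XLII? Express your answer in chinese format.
Convert seven hundred fourteen (English words) → 7×100 + 14 = 714 (decimal)
Convert XLII (Roman numeral) → 40 + 1 + 1 = 42 (decimal)
Compute 714 ÷ 42 = 17
Convert 17 (decimal) → 17 = 1×10 + 7 → 十七 (Chinese numeral)
十七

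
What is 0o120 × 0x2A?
Convert 0o120 (octal) → 1×64 + 2×8 = 80 (decimal)
Convert 0x2A (hexadecimal) → 2×16 + 10 = 42 (decimal)
Compute 80 × 42 = 3360
3360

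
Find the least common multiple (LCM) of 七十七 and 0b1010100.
Convert 七十七 (Chinese numeral) → 7×10 + 7 = 77 (decimal)
Convert 0b1010100 (binary) → 64 + 16 + 4 = 84 (decimal)
Compute lcm(77, 84) = 924
924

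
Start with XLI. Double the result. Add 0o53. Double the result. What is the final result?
Convert XLI (Roman numeral) → 40 + 1 = 41 (decimal)
Start: 41
41 × 2 = 82
Convert 0o53 (octal) → 5×8 + 3 = 43 (decimal)
82 + 43 = 125
125 × 2 = 250
250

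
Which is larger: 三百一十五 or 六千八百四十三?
Convert 三百一十五 (Chinese numeral) → 3×100 + 1×10 + 5 = 315 (decimal)
Convert 六千八百四十三 (Chinese numeral) → 6×1000 + 8×100 + 4×10 + 3 = 6843 (decimal)
Compare 315 vs 6843: larger = 6843
6843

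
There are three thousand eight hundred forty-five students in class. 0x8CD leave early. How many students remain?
Convert three thousand eight hundred forty-five (English words) → 3×1000 + 8×100 + 45 = 3845 (decimal)
Convert 0x8CD (hexadecimal) → 8×256 + 12×16 + 13 = 2253 (decimal)
Compute 3845 - 2253 = 1592
1592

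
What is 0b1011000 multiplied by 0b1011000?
Convert 0b1011000 (binary) → 64 + 16 + 8 = 88 (decimal)
Convert 0b1011000 (binary) → 64 + 16 + 8 = 88 (decimal)
Compute 88 × 88 = 7744
7744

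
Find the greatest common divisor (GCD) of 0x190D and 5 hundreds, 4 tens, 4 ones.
Convert 0x190D (hexadecimal) → 1×4096 + 9×256 + 13 = 6413 (decimal)
Convert 5 hundreds, 4 tens, 4 ones (place-value notation) → 5×100 + 4×10 + 4 = 544 (decimal)
Compute gcd(6413, 544) = 1
1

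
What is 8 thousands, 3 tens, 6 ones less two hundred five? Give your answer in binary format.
Convert 8 thousands, 3 tens, 6 ones (place-value notation) → 8×1000 + 3×10 + 6 = 8036 (decimal)
Convert two hundred five (English words) → 2×100 + 5 = 205 (decimal)
Compute 8036 - 205 = 7831
Convert 7831 (decimal) → 7831 = 4096 + 2048 + 1024 + 512 + 128 + 16 + 4 + 2 + 1 → 0b1111010010111 (binary)
0b1111010010111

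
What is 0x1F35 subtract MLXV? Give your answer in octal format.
Convert 0x1F35 (hexadecimal) → 1×4096 + 15×256 + 3×16 + 5 = 7989 (decimal)
Convert MLXV (Roman numeral) → 1000 + 50 + 10 + 5 = 1065 (decimal)
Compute 7989 - 1065 = 6924
Convert 6924 (decimal) → 6924 = 1×4096 + 5×512 + 4×64 + 1×8 + 4 → 0o15414 (octal)
0o15414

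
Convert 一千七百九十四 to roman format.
Convert 一千七百九十四 (Chinese numeral) → 1×1000 + 7×100 + 9×10 + 4 = 1794 (decimal)
Convert 1794 (decimal) → 1794 = 1000 + 500 + 100 + 100 + 90 + 4 → MDCCXCIV (Roman numeral)
MDCCXCIV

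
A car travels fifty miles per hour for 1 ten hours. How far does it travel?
Convert fifty (English words) → 50 (decimal)
Convert 1 ten (place-value notation) → 1×10 = 10 (decimal)
Compute 50 × 10 = 500
500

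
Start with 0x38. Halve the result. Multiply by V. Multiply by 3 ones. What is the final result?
Convert 0x38 (hexadecimal) → 3×16 + 8 = 56 (decimal)
Start: 56
56 ÷ 2 = 28
Convert V (Roman numeral) → 5 (decimal)
28 × 5 = 140
Convert 3 ones (place-value notation) → 3 (decimal)
140 × 3 = 420
420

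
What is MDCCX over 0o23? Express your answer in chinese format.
Convert MDCCX (Roman numeral) → 1000 + 500 + 100 + 100 + 10 = 1710 (decimal)
Convert 0o23 (octal) → 2×8 + 3 = 19 (decimal)
Compute 1710 ÷ 19 = 90
Convert 90 (decimal) → 90 = 9×10 → 九十 (Chinese numeral)
九十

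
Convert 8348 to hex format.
Convert 8348 (decimal) → 8348 = 2×4096 + 9×16 + 12 → 0x209C (hexadecimal)
0x209C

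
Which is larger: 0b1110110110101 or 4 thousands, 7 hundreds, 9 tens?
Convert 0b1110110110101 (binary) → 4096 + 2048 + 1024 + 256 + 128 + 32 + 16 + 4 + 1 = 7605 (decimal)
Convert 4 thousands, 7 hundreds, 9 tens (place-value notation) → 4×1000 + 7×100 + 9×10 = 4790 (decimal)
Compare 7605 vs 4790: larger = 7605
7605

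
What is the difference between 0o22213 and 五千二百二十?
Convert 0o22213 (octal) → 2×4096 + 2×512 + 2×64 + 1×8 + 3 = 9355 (decimal)
Convert 五千二百二十 (Chinese numeral) → 5×1000 + 2×100 + 2×10 = 5220 (decimal)
Difference: |9355 - 5220| = 4135
4135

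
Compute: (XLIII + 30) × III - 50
Convert XLIII (Roman numeral) → 40 + 1 + 1 + 1 = 43 (decimal)
Convert III (Roman numeral) → 1 + 1 + 1 = 3 (decimal)
Expression in decimal: (43 + 30) × 3 - 50
Parentheses first: 43 + 30 = 73
Multiply: 73 × 3 = 219
Subtract: 219 - 50 = 169
169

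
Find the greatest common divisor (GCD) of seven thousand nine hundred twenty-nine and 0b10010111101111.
Convert seven thousand nine hundred twenty-nine (English words) → 7×1000 + 9×100 + 29 = 7929 (decimal)
Convert 0b10010111101111 (binary) → 8192 + 1024 + 256 + 128 + 64 + 32 + 8 + 4 + 2 + 1 = 9711 (decimal)
Compute gcd(7929, 9711) = 9
9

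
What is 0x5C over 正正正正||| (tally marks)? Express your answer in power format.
Convert 0x5C (hexadecimal) → 5×16 + 12 = 92 (decimal)
Convert 正正正正||| (tally marks) → 5 + 5 + 5 + 5 + 3 = 23 (decimal)
Compute 92 ÷ 23 = 4
Convert 4 (decimal) → 2^2 (power)
2^2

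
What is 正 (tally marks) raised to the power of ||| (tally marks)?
Convert 正 (tally marks) → 5 (decimal)
Convert ||| (tally marks) → 3 (decimal)
Compute 5 ^ 3 = 125
125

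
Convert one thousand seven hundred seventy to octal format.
Convert one thousand seven hundred seventy (English words) → 1×1000 + 7×100 + 70 = 1770 (decimal)
Convert 1770 (decimal) → 1770 = 3×512 + 3×64 + 5×8 + 2 → 0o3352 (octal)
0o3352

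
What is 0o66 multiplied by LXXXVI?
Convert 0o66 (octal) → 6×8 + 6 = 54 (decimal)
Convert LXXXVI (Roman numeral) → 50 + 10 + 10 + 10 + 5 + 1 = 86 (decimal)
Compute 54 × 86 = 4644
4644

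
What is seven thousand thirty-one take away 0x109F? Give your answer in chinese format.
Convert seven thousand thirty-one (English words) → 7×1000 + 31 = 7031 (decimal)
Convert 0x109F (hexadecimal) → 1×4096 + 9×16 + 15 = 4255 (decimal)
Compute 7031 - 4255 = 2776
Convert 2776 (decimal) → 2776 = 2×1000 + 7×100 + 7×10 + 6 → 二千七百七十六 (Chinese numeral)
二千七百七十六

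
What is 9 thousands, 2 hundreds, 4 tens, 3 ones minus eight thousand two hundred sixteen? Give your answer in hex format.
Convert 9 thousands, 2 hundreds, 4 tens, 3 ones (place-value notation) → 9×1000 + 2×100 + 4×10 + 3 = 9243 (decimal)
Convert eight thousand two hundred sixteen (English words) → 8×1000 + 2×100 + 16 = 8216 (decimal)
Compute 9243 - 8216 = 1027
Convert 1027 (decimal) → 1027 = 4×256 + 3 → 0x403 (hexadecimal)
0x403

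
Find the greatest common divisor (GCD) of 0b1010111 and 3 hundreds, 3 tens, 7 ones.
Convert 0b1010111 (binary) → 64 + 16 + 4 + 2 + 1 = 87 (decimal)
Convert 3 hundreds, 3 tens, 7 ones (place-value notation) → 3×100 + 3×10 + 7 = 337 (decimal)
Compute gcd(87, 337) = 1
1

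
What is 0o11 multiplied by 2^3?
Convert 0o11 (octal) → 1×8 + 1 = 9 (decimal)
Convert 2^3 (power) → 8 (decimal)
Compute 9 × 8 = 72
72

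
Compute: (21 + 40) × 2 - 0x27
Convert 0x27 (hexadecimal) → 2×16 + 7 = 39 (decimal)
Expression in decimal: (21 + 40) × 2 - 39
Parentheses first: 21 + 40 = 61
Multiply: 61 × 2 = 122
Subtract: 122 - 39 = 83
83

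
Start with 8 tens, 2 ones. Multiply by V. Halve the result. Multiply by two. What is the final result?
Convert 8 tens, 2 ones (place-value notation) → 8×10 + 2 = 82 (decimal)
Start: 82
Convert V (Roman numeral) → 5 (decimal)
82 × 5 = 410
410 ÷ 2 = 205
Convert two (English words) → 2 (decimal)
205 × 2 = 410
410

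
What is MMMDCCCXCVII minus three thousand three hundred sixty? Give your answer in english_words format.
Convert MMMDCCCXCVII (Roman numeral) → 1000 + 1000 + 1000 + 500 + 100 + 100 + 100 + 90 + 5 + 1 + 1 = 3897 (decimal)
Convert three thousand three hundred sixty (English words) → 3×1000 + 3×100 + 60 = 3360 (decimal)
Compute 3897 - 3360 = 537
Convert 537 (decimal) → 537 = 5×100 + 37 → five hundred thirty-seven (English words)
five hundred thirty-seven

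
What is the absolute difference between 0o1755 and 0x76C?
Convert 0o1755 (octal) → 1×512 + 7×64 + 5×8 + 5 = 1005 (decimal)
Convert 0x76C (hexadecimal) → 7×256 + 6×16 + 12 = 1900 (decimal)
Compute |1005 - 1900| = 895
895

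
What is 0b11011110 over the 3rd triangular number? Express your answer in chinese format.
Convert 0b11011110 (binary) → 128 + 64 + 16 + 8 + 4 + 2 = 222 (decimal)
Convert the 3rd triangular number (triangular index) → 3×4/2 = 6 (decimal)
Compute 222 ÷ 6 = 37
Convert 37 (decimal) → 37 = 3×10 + 7 → 三十七 (Chinese numeral)
三十七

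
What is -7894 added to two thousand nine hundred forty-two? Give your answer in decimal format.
Convert two thousand nine hundred forty-two (English words) → 2×1000 + 9×100 + 42 = 2942 (decimal)
Compute -7894 + 2942 = -4952
-4952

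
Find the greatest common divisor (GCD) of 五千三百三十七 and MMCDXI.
Convert 五千三百三十七 (Chinese numeral) → 5×1000 + 3×100 + 3×10 + 7 = 5337 (decimal)
Convert MMCDXI (Roman numeral) → 1000 + 1000 + 400 + 10 + 1 = 2411 (decimal)
Compute gcd(5337, 2411) = 1
1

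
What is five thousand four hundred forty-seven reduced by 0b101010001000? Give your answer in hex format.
Convert five thousand four hundred forty-seven (English words) → 5×1000 + 4×100 + 47 = 5447 (decimal)
Convert 0b101010001000 (binary) → 2048 + 512 + 128 + 8 = 2696 (decimal)
Compute 5447 - 2696 = 2751
Convert 2751 (decimal) → 2751 = 10×256 + 11×16 + 15 → 0xABF (hexadecimal)
0xABF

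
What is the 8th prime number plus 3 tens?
The 8th prime number = 19
Convert 3 tens (place-value notation) → 3×10 = 30 (decimal)
Compute 19 + 30 = 49
49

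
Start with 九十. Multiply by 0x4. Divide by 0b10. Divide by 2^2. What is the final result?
Convert 九十 (Chinese numeral) → 9×10 = 90 (decimal)
Start: 90
Convert 0x4 (hexadecimal) → 4 (decimal)
90 × 4 = 360
Convert 0b10 (binary) → 2 (decimal)
360 ÷ 2 = 180
Convert 2^2 (power) → 4 (decimal)
180 ÷ 4 = 45
45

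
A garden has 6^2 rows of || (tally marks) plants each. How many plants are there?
Convert || (tally marks) → 2 (decimal)
Convert 6^2 (power) → 36 (decimal)
Compute 2 × 36 = 72
72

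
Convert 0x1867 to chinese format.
Convert 0x1867 (hexadecimal) → 1×4096 + 8×256 + 6×16 + 7 = 6247 (decimal)
Convert 6247 (decimal) → 6247 = 6×1000 + 2×100 + 4×10 + 7 → 六千二百四十七 (Chinese numeral)
六千二百四十七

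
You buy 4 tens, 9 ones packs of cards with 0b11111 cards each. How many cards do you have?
Convert 0b11111 (binary) → 16 + 8 + 4 + 2 + 1 = 31 (decimal)
Convert 4 tens, 9 ones (place-value notation) → 4×10 + 9 = 49 (decimal)
Compute 31 × 49 = 1519
1519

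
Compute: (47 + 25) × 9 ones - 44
Convert 9 ones (place-value notation) → 9 (decimal)
Expression in decimal: (47 + 25) × 9 - 44
Parentheses first: 47 + 25 = 72
Multiply: 72 × 9 = 648
Subtract: 648 - 44 = 604
604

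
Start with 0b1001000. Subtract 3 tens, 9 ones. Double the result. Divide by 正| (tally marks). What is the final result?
Convert 0b1001000 (binary) → 64 + 8 = 72 (decimal)
Start: 72
Convert 3 tens, 9 ones (place-value notation) → 3×10 + 9 = 39 (decimal)
72 - 39 = 33
33 × 2 = 66
Convert 正| (tally marks) → 5 + 1 = 6 (decimal)
66 ÷ 6 = 11
11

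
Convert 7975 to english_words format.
Convert 7975 (decimal) → 7975 = 7×1000 + 9×100 + 75 → seven thousand nine hundred seventy-five (English words)
seven thousand nine hundred seventy-five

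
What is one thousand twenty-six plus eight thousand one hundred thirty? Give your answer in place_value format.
Convert one thousand twenty-six (English words) → 1×1000 + 26 = 1026 (decimal)
Convert eight thousand one hundred thirty (English words) → 8×1000 + 1×100 + 30 = 8130 (decimal)
Compute 1026 + 8130 = 9156
Convert 9156 (decimal) → 9156 = 9×1000 + 1×100 + 5×10 + 6 → 9 thousands, 1 hundred, 5 tens, 6 ones (place-value notation)
9 thousands, 1 hundred, 5 tens, 6 ones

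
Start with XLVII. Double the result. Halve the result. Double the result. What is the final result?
Convert XLVII (Roman numeral) → 40 + 5 + 1 + 1 = 47 (decimal)
Start: 47
47 × 2 = 94
94 ÷ 2 = 47
47 × 2 = 94
94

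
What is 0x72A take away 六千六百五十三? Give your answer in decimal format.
Convert 0x72A (hexadecimal) → 7×256 + 2×16 + 10 = 1834 (decimal)
Convert 六千六百五十三 (Chinese numeral) → 6×1000 + 6×100 + 5×10 + 3 = 6653 (decimal)
Compute 1834 - 6653 = -4819
-4819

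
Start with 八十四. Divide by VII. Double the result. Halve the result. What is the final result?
Convert 八十四 (Chinese numeral) → 8×10 + 4 = 84 (decimal)
Start: 84
Convert VII (Roman numeral) → 5 + 1 + 1 = 7 (decimal)
84 ÷ 7 = 12
12 × 2 = 24
24 ÷ 2 = 12
12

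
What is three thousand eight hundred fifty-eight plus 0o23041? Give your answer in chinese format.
Convert three thousand eight hundred fifty-eight (English words) → 3×1000 + 8×100 + 58 = 3858 (decimal)
Convert 0o23041 (octal) → 2×4096 + 3×512 + 4×8 + 1 = 9761 (decimal)
Compute 3858 + 9761 = 13619
Convert 13619 (decimal) → 13619 = 1×10000 + 3×1000 + 6×100 + 1×10 + 9 → 一万三千六百一十九 (Chinese numeral)
一万三千六百一十九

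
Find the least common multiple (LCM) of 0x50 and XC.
Convert 0x50 (hexadecimal) → 5×16 = 80 (decimal)
Convert XC (Roman numeral) → 90 (decimal)
Compute lcm(80, 90) = 720
720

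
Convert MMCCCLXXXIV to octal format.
Convert MMCCCLXXXIV (Roman numeral) → 1000 + 1000 + 100 + 100 + 100 + 50 + 10 + 10 + 10 + 4 = 2384 (decimal)
Convert 2384 (decimal) → 2384 = 4×512 + 5×64 + 2×8 → 0o4520 (octal)
0o4520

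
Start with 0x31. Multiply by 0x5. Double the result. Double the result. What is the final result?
Convert 0x31 (hexadecimal) → 3×16 + 1 = 49 (decimal)
Start: 49
Convert 0x5 (hexadecimal) → 5 (decimal)
49 × 5 = 245
245 × 2 = 490
490 × 2 = 980
980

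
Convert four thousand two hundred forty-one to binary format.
Convert four thousand two hundred forty-one (English words) → 4×1000 + 2×100 + 41 = 4241 (decimal)
Convert 4241 (decimal) → 4241 = 4096 + 128 + 16 + 1 → 0b1000010010001 (binary)
0b1000010010001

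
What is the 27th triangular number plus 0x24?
The 27th triangular number = 27×28/2 = 378
Convert 0x24 (hexadecimal) → 2×16 + 4 = 36 (decimal)
Compute 378 + 36 = 414
414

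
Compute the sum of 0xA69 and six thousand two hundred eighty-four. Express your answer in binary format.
Convert 0xA69 (hexadecimal) → 10×256 + 6×16 + 9 = 2665 (decimal)
Convert six thousand two hundred eighty-four (English words) → 6×1000 + 2×100 + 84 = 6284 (decimal)
Compute 2665 + 6284 = 8949
Convert 8949 (decimal) → 8949 = 8192 + 512 + 128 + 64 + 32 + 16 + 4 + 1 → 0b10001011110101 (binary)
0b10001011110101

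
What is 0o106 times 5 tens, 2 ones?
Convert 0o106 (octal) → 1×64 + 6 = 70 (decimal)
Convert 5 tens, 2 ones (place-value notation) → 5×10 + 2 = 52 (decimal)
Compute 70 × 52 = 3640
3640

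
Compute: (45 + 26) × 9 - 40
Parentheses first: 45 + 26 = 71
Multiply: 71 × 9 = 639
Subtract: 639 - 40 = 599
599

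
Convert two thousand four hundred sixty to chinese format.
Convert two thousand four hundred sixty (English words) → 2×1000 + 4×100 + 60 = 2460 (decimal)
Convert 2460 (decimal) → 2460 = 2×1000 + 4×100 + 6×10 → 二千四百六十 (Chinese numeral)
二千四百六十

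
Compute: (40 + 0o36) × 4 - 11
Convert 0o36 (octal) → 3×8 + 6 = 30 (decimal)
Expression in decimal: (40 + 30) × 4 - 11
Parentheses first: 40 + 30 = 70
Multiply: 70 × 4 = 280
Subtract: 280 - 11 = 269
269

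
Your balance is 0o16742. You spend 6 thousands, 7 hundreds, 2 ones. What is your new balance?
Convert 0o16742 (octal) → 1×4096 + 6×512 + 7×64 + 4×8 + 2 = 7650 (decimal)
Convert 6 thousands, 7 hundreds, 2 ones (place-value notation) → 6×1000 + 7×100 + 2 = 6702 (decimal)
Compute 7650 - 6702 = 948
948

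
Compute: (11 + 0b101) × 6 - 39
Convert 0b101 (binary) → 4 + 1 = 5 (decimal)
Expression in decimal: (11 + 5) × 6 - 39
Parentheses first: 11 + 5 = 16
Multiply: 16 × 6 = 96
Subtract: 96 - 39 = 57
57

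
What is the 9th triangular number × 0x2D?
Convert the 9th triangular number (triangular index) → 9×10/2 = 45 (decimal)
Convert 0x2D (hexadecimal) → 2×16 + 13 = 45 (decimal)
Compute 45 × 45 = 2025
2025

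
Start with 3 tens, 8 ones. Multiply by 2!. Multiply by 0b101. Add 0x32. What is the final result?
Convert 3 tens, 8 ones (place-value notation) → 3×10 + 8 = 38 (decimal)
Start: 38
Convert 2! (factorial) → 2 (decimal)
38 × 2 = 76
Convert 0b101 (binary) → 4 + 1 = 5 (decimal)
76 × 5 = 380
Convert 0x32 (hexadecimal) → 3×16 + 2 = 50 (decimal)
380 + 50 = 430
430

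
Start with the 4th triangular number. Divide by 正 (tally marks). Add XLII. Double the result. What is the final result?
Convert the 4th triangular number (triangular index) → 4×5/2 = 10 (decimal)
Start: 10
Convert 正 (tally marks) → 5 (decimal)
10 ÷ 5 = 2
Convert XLII (Roman numeral) → 40 + 1 + 1 = 42 (decimal)
2 + 42 = 44
44 × 2 = 88
88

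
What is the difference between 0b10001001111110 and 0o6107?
Convert 0b10001001111110 (binary) → 8192 + 512 + 64 + 32 + 16 + 8 + 4 + 2 = 8830 (decimal)
Convert 0o6107 (octal) → 6×512 + 1×64 + 7 = 3143 (decimal)
Difference: |8830 - 3143| = 5687
5687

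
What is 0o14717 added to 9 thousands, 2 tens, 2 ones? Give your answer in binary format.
Convert 0o14717 (octal) → 1×4096 + 4×512 + 7×64 + 1×8 + 7 = 6607 (decimal)
Convert 9 thousands, 2 tens, 2 ones (place-value notation) → 9×1000 + 2×10 + 2 = 9022 (decimal)
Compute 6607 + 9022 = 15629
Convert 15629 (decimal) → 15629 = 8192 + 4096 + 2048 + 1024 + 256 + 8 + 4 + 1 → 0b11110100001101 (binary)
0b11110100001101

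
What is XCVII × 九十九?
Convert XCVII (Roman numeral) → 90 + 5 + 1 + 1 = 97 (decimal)
Convert 九十九 (Chinese numeral) → 9×10 + 9 = 99 (decimal)
Compute 97 × 99 = 9603
9603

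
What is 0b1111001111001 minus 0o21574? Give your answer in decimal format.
Convert 0b1111001111001 (binary) → 4096 + 2048 + 1024 + 512 + 64 + 32 + 16 + 8 + 1 = 7801 (decimal)
Convert 0o21574 (octal) → 2×4096 + 1×512 + 5×64 + 7×8 + 4 = 9084 (decimal)
Compute 7801 - 9084 = -1283
-1283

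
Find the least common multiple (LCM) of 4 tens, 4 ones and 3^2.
Convert 4 tens, 4 ones (place-value notation) → 4×10 + 4 = 44 (decimal)
Convert 3^2 (power) → 9 (decimal)
Compute lcm(44, 9) = 396
396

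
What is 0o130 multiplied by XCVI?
Convert 0o130 (octal) → 1×64 + 3×8 = 88 (decimal)
Convert XCVI (Roman numeral) → 90 + 5 + 1 = 96 (decimal)
Compute 88 × 96 = 8448
8448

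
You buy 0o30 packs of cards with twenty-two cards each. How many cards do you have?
Convert twenty-two (English words) → 22 (decimal)
Convert 0o30 (octal) → 3×8 = 24 (decimal)
Compute 22 × 24 = 528
528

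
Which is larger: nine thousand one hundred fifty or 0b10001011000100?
Convert nine thousand one hundred fifty (English words) → 9×1000 + 1×100 + 50 = 9150 (decimal)
Convert 0b10001011000100 (binary) → 8192 + 512 + 128 + 64 + 4 = 8900 (decimal)
Compare 9150 vs 8900: larger = 9150
9150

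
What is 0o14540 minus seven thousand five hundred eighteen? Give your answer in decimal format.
Convert 0o14540 (octal) → 1×4096 + 4×512 + 5×64 + 4×8 = 6496 (decimal)
Convert seven thousand five hundred eighteen (English words) → 7×1000 + 5×100 + 18 = 7518 (decimal)
Compute 6496 - 7518 = -1022
-1022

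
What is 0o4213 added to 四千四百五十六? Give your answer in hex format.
Convert 0o4213 (octal) → 4×512 + 2×64 + 1×8 + 3 = 2187 (decimal)
Convert 四千四百五十六 (Chinese numeral) → 4×1000 + 4×100 + 5×10 + 6 = 4456 (decimal)
Compute 2187 + 4456 = 6643
Convert 6643 (decimal) → 6643 = 1×4096 + 9×256 + 15×16 + 3 → 0x19F3 (hexadecimal)
0x19F3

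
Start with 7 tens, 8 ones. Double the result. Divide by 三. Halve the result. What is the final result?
Convert 7 tens, 8 ones (place-value notation) → 7×10 + 8 = 78 (decimal)
Start: 78
78 × 2 = 156
Convert 三 (Chinese numeral) → 3 (decimal)
156 ÷ 3 = 52
52 ÷ 2 = 26
26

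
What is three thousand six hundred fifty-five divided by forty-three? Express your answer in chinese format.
Convert three thousand six hundred fifty-five (English words) → 3×1000 + 6×100 + 55 = 3655 (decimal)
Convert forty-three (English words) → 43 (decimal)
Compute 3655 ÷ 43 = 85
Convert 85 (decimal) → 85 = 8×10 + 5 → 八十五 (Chinese numeral)
八十五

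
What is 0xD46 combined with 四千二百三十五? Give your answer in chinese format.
Convert 0xD46 (hexadecimal) → 13×256 + 4×16 + 6 = 3398 (decimal)
Convert 四千二百三十五 (Chinese numeral) → 4×1000 + 2×100 + 3×10 + 5 = 4235 (decimal)
Compute 3398 + 4235 = 7633
Convert 7633 (decimal) → 7633 = 7×1000 + 6×100 + 3×10 + 3 → 七千六百三十三 (Chinese numeral)
七千六百三十三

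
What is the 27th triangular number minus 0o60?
The 27th triangular number = 27×28/2 = 378
Convert 0o60 (octal) → 6×8 = 48 (decimal)
Compute 378 - 48 = 330
330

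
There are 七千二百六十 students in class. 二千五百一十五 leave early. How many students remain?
Convert 七千二百六十 (Chinese numeral) → 7×1000 + 2×100 + 6×10 = 7260 (decimal)
Convert 二千五百一十五 (Chinese numeral) → 2×1000 + 5×100 + 1×10 + 5 = 2515 (decimal)
Compute 7260 - 2515 = 4745
4745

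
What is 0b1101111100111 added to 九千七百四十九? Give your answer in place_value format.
Convert 0b1101111100111 (binary) → 4096 + 2048 + 512 + 256 + 128 + 64 + 32 + 4 + 2 + 1 = 7143 (decimal)
Convert 九千七百四十九 (Chinese numeral) → 9×1000 + 7×100 + 4×10 + 9 = 9749 (decimal)
Compute 7143 + 9749 = 16892
Convert 16892 (decimal) → 16892 = 16×1000 + 8×100 + 9×10 + 2 → 16 thousands, 8 hundreds, 9 tens, 2 ones (place-value notation)
16 thousands, 8 hundreds, 9 tens, 2 ones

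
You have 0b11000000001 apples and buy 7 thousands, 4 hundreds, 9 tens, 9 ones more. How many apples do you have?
Convert 0b11000000001 (binary) → 1024 + 512 + 1 = 1537 (decimal)
Convert 7 thousands, 4 hundreds, 9 tens, 9 ones (place-value notation) → 7×1000 + 4×100 + 9×10 + 9 = 7499 (decimal)
Compute 1537 + 7499 = 9036
9036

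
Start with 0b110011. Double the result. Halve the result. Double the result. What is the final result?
Convert 0b110011 (binary) → 32 + 16 + 2 + 1 = 51 (decimal)
Start: 51
51 × 2 = 102
102 ÷ 2 = 51
51 × 2 = 102
102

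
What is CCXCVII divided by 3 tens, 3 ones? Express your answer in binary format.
Convert CCXCVII (Roman numeral) → 100 + 100 + 90 + 5 + 1 + 1 = 297 (decimal)
Convert 3 tens, 3 ones (place-value notation) → 3×10 + 3 = 33 (decimal)
Compute 297 ÷ 33 = 9
Convert 9 (decimal) → 9 = 8 + 1 → 0b1001 (binary)
0b1001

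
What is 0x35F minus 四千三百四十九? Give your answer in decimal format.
Convert 0x35F (hexadecimal) → 3×256 + 5×16 + 15 = 863 (decimal)
Convert 四千三百四十九 (Chinese numeral) → 4×1000 + 3×100 + 4×10 + 9 = 4349 (decimal)
Compute 863 - 4349 = -3486
-3486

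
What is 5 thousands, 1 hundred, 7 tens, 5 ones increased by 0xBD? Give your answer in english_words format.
Convert 5 thousands, 1 hundred, 7 tens, 5 ones (place-value notation) → 5×1000 + 1×100 + 7×10 + 5 = 5175 (decimal)
Convert 0xBD (hexadecimal) → 11×16 + 13 = 189 (decimal)
Compute 5175 + 189 = 5364
Convert 5364 (decimal) → 5364 = 5×1000 + 3×100 + 64 → five thousand three hundred sixty-four (English words)
five thousand three hundred sixty-four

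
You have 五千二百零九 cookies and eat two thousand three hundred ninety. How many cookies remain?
Convert 五千二百零九 (Chinese numeral) → 5×1000 + 2×100 + 9 = 5209 (decimal)
Convert two thousand three hundred ninety (English words) → 2×1000 + 3×100 + 90 = 2390 (decimal)
Compute 5209 - 2390 = 2819
2819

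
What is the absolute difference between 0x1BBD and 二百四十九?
Convert 0x1BBD (hexadecimal) → 1×4096 + 11×256 + 11×16 + 13 = 7101 (decimal)
Convert 二百四十九 (Chinese numeral) → 2×100 + 4×10 + 9 = 249 (decimal)
Compute |7101 - 249| = 6852
6852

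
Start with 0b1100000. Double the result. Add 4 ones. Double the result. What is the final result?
Convert 0b1100000 (binary) → 64 + 32 = 96 (decimal)
Start: 96
96 × 2 = 192
Convert 4 ones (place-value notation) → 4 (decimal)
192 + 4 = 196
196 × 2 = 392
392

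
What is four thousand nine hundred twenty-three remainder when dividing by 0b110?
Convert four thousand nine hundred twenty-three (English words) → 4×1000 + 9×100 + 23 = 4923 (decimal)
Convert 0b110 (binary) → 4 + 2 = 6 (decimal)
Compute 4923 mod 6 = 3
3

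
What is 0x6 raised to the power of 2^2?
Convert 0x6 (hexadecimal) → 6 (decimal)
Convert 2^2 (power) → 4 (decimal)
Compute 6 ^ 4 = 1296
1296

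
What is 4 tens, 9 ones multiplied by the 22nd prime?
Convert 4 tens, 9 ones (place-value notation) → 4×10 + 9 = 49 (decimal)
Convert the 22nd prime (prime index) → 79 (decimal)
Compute 49 × 79 = 3871
3871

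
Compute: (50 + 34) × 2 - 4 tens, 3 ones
Convert 4 tens, 3 ones (place-value notation) → 4×10 + 3 = 43 (decimal)
Expression in decimal: (50 + 34) × 2 - 43
Parentheses first: 50 + 34 = 84
Multiply: 84 × 2 = 168
Subtract: 168 - 43 = 125
125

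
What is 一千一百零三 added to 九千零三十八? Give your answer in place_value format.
Convert 一千一百零三 (Chinese numeral) → 1×1000 + 1×100 + 3 = 1103 (decimal)
Convert 九千零三十八 (Chinese numeral) → 9×1000 + 3×10 + 8 = 9038 (decimal)
Compute 1103 + 9038 = 10141
Convert 10141 (decimal) → 10141 = 10×1000 + 1×100 + 4×10 + 1 → 10 thousands, 1 hundred, 4 tens, 1 one (place-value notation)
10 thousands, 1 hundred, 4 tens, 1 one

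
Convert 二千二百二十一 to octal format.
Convert 二千二百二十一 (Chinese numeral) → 2×1000 + 2×100 + 2×10 + 1 = 2221 (decimal)
Convert 2221 (decimal) → 2221 = 4×512 + 2×64 + 5×8 + 5 → 0o4255 (octal)
0o4255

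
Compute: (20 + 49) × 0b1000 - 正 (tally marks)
Convert 0b1000 (binary) → 8 (decimal)
Convert 正 (tally marks) → 5 (decimal)
Expression in decimal: (20 + 49) × 8 - 5
Parentheses first: 20 + 49 = 69
Multiply: 69 × 8 = 552
Subtract: 552 - 5 = 547
547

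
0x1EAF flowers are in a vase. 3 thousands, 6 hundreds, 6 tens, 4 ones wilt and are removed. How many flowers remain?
Convert 0x1EAF (hexadecimal) → 1×4096 + 14×256 + 10×16 + 15 = 7855 (decimal)
Convert 3 thousands, 6 hundreds, 6 tens, 4 ones (place-value notation) → 3×1000 + 6×100 + 6×10 + 4 = 3664 (decimal)
Compute 7855 - 3664 = 4191
4191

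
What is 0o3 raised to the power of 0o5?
Convert 0o3 (octal) → 3 (decimal)
Convert 0o5 (octal) → 5 (decimal)
Compute 3 ^ 5 = 243
243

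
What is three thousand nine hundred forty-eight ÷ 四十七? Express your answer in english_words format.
Convert three thousand nine hundred forty-eight (English words) → 3×1000 + 9×100 + 48 = 3948 (decimal)
Convert 四十七 (Chinese numeral) → 4×10 + 7 = 47 (decimal)
Compute 3948 ÷ 47 = 84
Convert 84 (decimal) → eighty-four (English words)
eighty-four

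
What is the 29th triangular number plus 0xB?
The 29th triangular number = 29×30/2 = 435
Convert 0xB (hexadecimal) → 11 (decimal)
Compute 435 + 11 = 446
446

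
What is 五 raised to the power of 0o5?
Convert 五 (Chinese numeral) → 5 (decimal)
Convert 0o5 (octal) → 5 (decimal)
Compute 5 ^ 5 = 3125
3125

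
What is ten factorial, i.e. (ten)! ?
Convert ten (English words) → 10 (decimal)
Compute 10! = 3628800
3628800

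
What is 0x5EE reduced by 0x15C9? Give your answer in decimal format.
Convert 0x5EE (hexadecimal) → 5×256 + 14×16 + 14 = 1518 (decimal)
Convert 0x15C9 (hexadecimal) → 1×4096 + 5×256 + 12×16 + 9 = 5577 (decimal)
Compute 1518 - 5577 = -4059
-4059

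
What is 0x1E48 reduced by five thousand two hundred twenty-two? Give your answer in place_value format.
Convert 0x1E48 (hexadecimal) → 1×4096 + 14×256 + 4×16 + 8 = 7752 (decimal)
Convert five thousand two hundred twenty-two (English words) → 5×1000 + 2×100 + 22 = 5222 (decimal)
Compute 7752 - 5222 = 2530
Convert 2530 (decimal) → 2530 = 2×1000 + 5×100 + 3×10 → 2 thousands, 5 hundreds, 3 tens (place-value notation)
2 thousands, 5 hundreds, 3 tens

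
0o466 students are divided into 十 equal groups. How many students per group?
Convert 0o466 (octal) → 4×64 + 6×8 + 6 = 310 (decimal)
Convert 十 (Chinese numeral) → 1×10 = 10 (decimal)
Compute 310 ÷ 10 = 31
31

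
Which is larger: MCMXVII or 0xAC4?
Convert MCMXVII (Roman numeral) → 1000 + 900 + 10 + 5 + 1 + 1 = 1917 (decimal)
Convert 0xAC4 (hexadecimal) → 10×256 + 12×16 + 4 = 2756 (decimal)
Compare 1917 vs 2756: larger = 2756
2756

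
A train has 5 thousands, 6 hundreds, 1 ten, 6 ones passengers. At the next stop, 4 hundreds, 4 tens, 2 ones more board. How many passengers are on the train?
Convert 5 thousands, 6 hundreds, 1 ten, 6 ones (place-value notation) → 5×1000 + 6×100 + 1×10 + 6 = 5616 (decimal)
Convert 4 hundreds, 4 tens, 2 ones (place-value notation) → 4×100 + 4×10 + 2 = 442 (decimal)
Compute 5616 + 442 = 6058
6058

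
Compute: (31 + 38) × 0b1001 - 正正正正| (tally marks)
Convert 0b1001 (binary) → 8 + 1 = 9 (decimal)
Convert 正正正正| (tally marks) → 5 + 5 + 5 + 5 + 1 = 21 (decimal)
Expression in decimal: (31 + 38) × 9 - 21
Parentheses first: 31 + 38 = 69
Multiply: 69 × 9 = 621
Subtract: 621 - 21 = 600
600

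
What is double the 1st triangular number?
The 1st triangular number = 1×2/2 = 1
Compute 1 × 2 = 2
2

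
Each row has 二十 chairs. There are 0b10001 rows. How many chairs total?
Convert 二十 (Chinese numeral) → 2×10 = 20 (decimal)
Convert 0b10001 (binary) → 16 + 1 = 17 (decimal)
Compute 20 × 17 = 340
340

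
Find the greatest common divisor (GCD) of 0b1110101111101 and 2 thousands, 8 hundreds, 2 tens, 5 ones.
Convert 0b1110101111101 (binary) → 4096 + 2048 + 1024 + 256 + 64 + 32 + 16 + 8 + 4 + 1 = 7549 (decimal)
Convert 2 thousands, 8 hundreds, 2 tens, 5 ones (place-value notation) → 2×1000 + 8×100 + 2×10 + 5 = 2825 (decimal)
Compute gcd(7549, 2825) = 1
1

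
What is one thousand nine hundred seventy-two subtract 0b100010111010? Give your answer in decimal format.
Convert one thousand nine hundred seventy-two (English words) → 1×1000 + 9×100 + 72 = 1972 (decimal)
Convert 0b100010111010 (binary) → 2048 + 128 + 32 + 16 + 8 + 2 = 2234 (decimal)
Compute 1972 - 2234 = -262
-262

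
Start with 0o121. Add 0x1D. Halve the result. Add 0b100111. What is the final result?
Convert 0o121 (octal) → 1×64 + 2×8 + 1 = 81 (decimal)
Start: 81
Convert 0x1D (hexadecimal) → 1×16 + 13 = 29 (decimal)
81 + 29 = 110
110 ÷ 2 = 55
Convert 0b100111 (binary) → 32 + 4 + 2 + 1 = 39 (decimal)
55 + 39 = 94
94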